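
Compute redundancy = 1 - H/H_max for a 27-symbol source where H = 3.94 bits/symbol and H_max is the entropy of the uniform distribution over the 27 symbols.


H_max = log2(K) = log2(27) = 4.7549 bits/symbol. Redundancy = 1 - H/H_max = 1 - 3.94/4.7549 = 1 - 0.8286 = 0.1714

0.1714


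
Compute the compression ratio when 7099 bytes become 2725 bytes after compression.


Ratio = original / compressed = 7099 / 2725 = 2.6051

2.6051


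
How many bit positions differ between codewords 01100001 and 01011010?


Count differing positions: . . ^ ^ ^ . ^ ^ = 5 differences

5


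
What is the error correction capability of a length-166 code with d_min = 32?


Correction capability = floor((d-1)/2) = floor((32-1)/2) = 15

15 errors


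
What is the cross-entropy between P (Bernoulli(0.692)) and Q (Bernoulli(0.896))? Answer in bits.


H(P,Q) = -p*log2(q) - (1-p)*log2(1-q). -0.692*log2(0.896) = 0.109633; -0.308*log2(0.104) = 1.005726. H(P,Q) = 0.109633 + 1.005726 = 1.1154

1.1154 bits


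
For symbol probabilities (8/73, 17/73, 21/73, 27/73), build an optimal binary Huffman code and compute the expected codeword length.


Huffman construction (repeatedly merge the two least-probable nodes; each merge adds 1 bit to every symbol beneath it): 8/73 + 17/73 = 25/73; 21/73 + 25/73 = 46/73; 27/73 + 46/73 = 1. Resulting codeword lengths (in the order the probabilities were given): (3, 3, 2, 1). L_avg = sum(p_i * l_i) = 8/73*3 + 17/73*3 + 21/73*2 + 27/73*1 = 144/73 = 1.9726

1.9726 bits


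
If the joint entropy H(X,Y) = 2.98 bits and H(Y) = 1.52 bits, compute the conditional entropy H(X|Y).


H(X|Y) = H(X,Y) - H(Y) = 2.98 - 1.52 = 1.46

1.46 bits


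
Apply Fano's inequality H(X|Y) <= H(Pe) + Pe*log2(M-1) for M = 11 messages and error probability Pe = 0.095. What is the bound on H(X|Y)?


H(Pe) = -Pe*log2(Pe) - (1-Pe)*log2(1-Pe) = -0.095*log2(0.095) - 0.905*log2(0.905) = 0.322613 + 0.130329 = 0.4529. Pe*log2(M-1) = 0.095*log2(10) = 0.315583. Bound = H(Pe) + Pe*log2(M-1) = 0.322613 + 0.130329 + 0.315583 = 0.7685

0.7685 bits


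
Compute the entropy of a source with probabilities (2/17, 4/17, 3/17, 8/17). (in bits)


H = -sum(p_i * log2(p_i)). Terms: -(2/17)*log2(2/17) = 0.363231; -(4/17)*log2(4/17) = 0.491168; -(3/17)*log2(3/17) = 0.441618; -(8/17)*log2(8/17) = 0.511747. H = 0.363231 + 0.491168 + 0.441618 + 0.511747 = 1.8078

1.8078 bits


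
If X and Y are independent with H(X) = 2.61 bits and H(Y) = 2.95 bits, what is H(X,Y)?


For independent variables, H(X,Y) = H(X) + H(Y) = 2.61 + 2.95 = 5.56

5.56 bits


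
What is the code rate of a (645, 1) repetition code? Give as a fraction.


Rate = k/n = 1/645

1/645


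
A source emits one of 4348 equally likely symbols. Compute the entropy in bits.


H = log2(n) = log2(4348) = 12.0861

12.0861 bits


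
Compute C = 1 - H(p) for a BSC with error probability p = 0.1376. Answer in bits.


H(p) = -p*log2(p) - (1-p)*log2(1-p) = -0.1376*log2(0.1376) - 0.8624*log2(0.8624) = 0.393735 + 0.184184 = 0.5779. C = 1 - H(p) = 1 - 0.5779 = 0.4221

0.4221 bits


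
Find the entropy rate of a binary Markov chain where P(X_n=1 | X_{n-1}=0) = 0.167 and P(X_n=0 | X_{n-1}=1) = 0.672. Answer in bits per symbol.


Stationary distribution: pi_0 = p10/(p01+p10) = 0.801, pi_1 = 0.199. Entropy rate H' = pi_0*H(p01) + pi_1*H(p10) = 0.801*0.6508 + 0.199*0.9129 = 0.703

0.703 bits/symbol


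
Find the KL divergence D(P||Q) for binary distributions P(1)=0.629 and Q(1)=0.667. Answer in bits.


KL = p*log2(p/q) + (1-p)*log2((1-p)/(1-q)) = 0.629*log2(0.629/0.667) + 0.371*log2(0.371/0.333) = 0.0046

0.0046 bits


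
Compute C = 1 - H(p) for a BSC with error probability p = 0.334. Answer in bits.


H(p) = -p*log2(p) - (1-p)*log2(1-p) = -0.334*log2(0.334) - 0.666*log2(0.666) = 0.528415 + 0.390546 = 0.919. C = 1 - H(p) = 1 - 0.919 = 0.081

0.081 bits


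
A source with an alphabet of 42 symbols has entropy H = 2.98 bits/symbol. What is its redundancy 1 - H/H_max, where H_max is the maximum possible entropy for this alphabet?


H_max = log2(K) = log2(42) = 5.3923 bits/symbol. Redundancy = 1 - H/H_max = 1 - 2.98/5.3923 = 1 - 0.5526 = 0.4474

0.4474


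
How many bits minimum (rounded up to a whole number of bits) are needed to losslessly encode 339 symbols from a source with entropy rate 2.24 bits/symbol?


Minimum bits >= n * H = 339 * 2.24 = 759.36, rounded up to a whole number of bits = 760

760 bits


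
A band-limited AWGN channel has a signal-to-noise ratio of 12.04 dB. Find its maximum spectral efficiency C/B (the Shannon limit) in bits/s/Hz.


SNR_linear = 10^(12.04/10) = 15.9956; C/B = log2(1 + SNR_linear) = log2(1 + 15.9956) = 4.0871

4.0871 bits/s/Hz


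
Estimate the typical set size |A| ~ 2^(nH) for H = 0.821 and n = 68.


log2|A_typical| = nH = 68 * 0.821 = 55.828, so |A_typical| ~ 2^55.828 = 6.396e+16

6.396e+16


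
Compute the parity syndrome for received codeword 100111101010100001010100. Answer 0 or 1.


Syndrome = XOR of all bits = 1 XOR 0 XOR 0 XOR 1 XOR 1 XOR 1 XOR 1 XOR 0 XOR 1 XOR 0 XOR 1 XOR 0 XOR 1 XOR 0 XOR 0 XOR 0 XOR 0 XOR 1 XOR 0 XOR 1 XOR 0 XOR 1 XOR 0 XOR 0 = 1

1


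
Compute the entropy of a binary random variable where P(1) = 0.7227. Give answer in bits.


H = -p*log2(p) - (1-p)*log2(1-p). -0.7227*log2(0.7227) = 0.338607; -0.2773*log2(0.2773) = 0.513138. H = 0.338607 + 0.513138 = 0.8517

0.8517 bits


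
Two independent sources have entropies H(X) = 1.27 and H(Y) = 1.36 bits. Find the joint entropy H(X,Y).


For independent variables, H(X,Y) = H(X) + H(Y) = 1.27 + 1.36 = 2.63

2.63 bits


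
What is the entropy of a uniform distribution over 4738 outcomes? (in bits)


H = log2(n) = log2(4738) = 12.2101

12.2101 bits


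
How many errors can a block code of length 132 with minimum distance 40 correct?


Correction capability = floor((d-1)/2) = floor((40-1)/2) = 19

19 errors


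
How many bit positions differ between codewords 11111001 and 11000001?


Count differing positions: . . ^ ^ ^ . . . = 3 differences

3


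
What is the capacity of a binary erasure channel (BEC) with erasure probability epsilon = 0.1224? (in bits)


C = 1 - epsilon = 1 - 0.1224 = 0.8776

0.8776 bits


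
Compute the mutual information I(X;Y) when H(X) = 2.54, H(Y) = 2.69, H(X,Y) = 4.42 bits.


I(X;Y) = H(X) + H(Y) - H(X,Y) = 2.54 + 2.69 - 4.42 = 0.81

0.81 bits


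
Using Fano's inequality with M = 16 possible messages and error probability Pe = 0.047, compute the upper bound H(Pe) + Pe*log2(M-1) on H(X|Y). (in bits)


H(Pe) = -Pe*log2(Pe) - (1-Pe)*log2(1-Pe) = -0.047*log2(0.047) - 0.953*log2(0.953) = 0.207326 + 0.066188 = 0.2735. Pe*log2(M-1) = 0.047*log2(15) = 0.183624. Bound = H(Pe) + Pe*log2(M-1) = 0.207326 + 0.066188 + 0.183624 = 0.4571

0.4571 bits


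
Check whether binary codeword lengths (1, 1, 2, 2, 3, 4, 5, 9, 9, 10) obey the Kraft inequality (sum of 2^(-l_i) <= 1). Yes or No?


Kraft sum = sum(2^(-l_i)) = 1.7236, need <= 1. Result: violated (a binary prefix-free code with these lengths cannot exist)

No


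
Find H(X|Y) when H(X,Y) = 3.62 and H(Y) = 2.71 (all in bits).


H(X|Y) = H(X,Y) - H(Y) = 3.62 - 2.71 = 0.91

0.91 bits


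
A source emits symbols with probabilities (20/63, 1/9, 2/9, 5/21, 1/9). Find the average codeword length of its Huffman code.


Huffman construction (repeatedly merge the two least-probable nodes; each merge adds 1 bit to every symbol beneath it): 1/9 + 1/9 = 2/9; 2/9 + 2/9 = 4/9; 5/21 + 20/63 = 5/9; 4/9 + 5/9 = 1. Resulting codeword lengths (in the order the probabilities were given): (2, 3, 2, 2, 3). L_avg = sum(p_i * l_i) = 20/63*2 + 1/9*3 + 2/9*2 + 5/21*2 + 1/9*3 = 20/9 = 2.2222

2.2222 bits


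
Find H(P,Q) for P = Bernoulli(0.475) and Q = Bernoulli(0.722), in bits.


H(P,Q) = -p*log2(q) - (1-p)*log2(1-q). -0.475*log2(0.722) = 0.223216; -0.525*log2(0.278) = 0.969593. H(P,Q) = 0.223216 + 0.969593 = 1.1928

1.1928 bits


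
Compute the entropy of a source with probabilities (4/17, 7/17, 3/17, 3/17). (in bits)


H = -sum(p_i * log2(p_i)). Terms: -(4/17)*log2(4/17) = 0.491168; -(7/17)*log2(7/17) = 0.527103; -(3/17)*log2(3/17) = 0.441618; -(3/17)*log2(3/17) = 0.441618. H = 0.491168 + 0.527103 + 0.441618 + 0.441618 = 1.9015

1.9015 bits


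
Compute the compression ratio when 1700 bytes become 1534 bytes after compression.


Ratio = original / compressed = 1700 / 1534 = 1.1082

1.1082


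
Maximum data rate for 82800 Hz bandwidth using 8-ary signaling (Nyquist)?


Rate = 2 * B * log2(M) = 2 * 82800 * 3.0 = 496800.0

496800.0 bps


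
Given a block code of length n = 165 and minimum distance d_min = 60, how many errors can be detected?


Detection capability = d_min - 1 = 60 - 1 = 59

59 errors


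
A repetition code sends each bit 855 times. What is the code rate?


Rate = k/n = 1/855

1/855


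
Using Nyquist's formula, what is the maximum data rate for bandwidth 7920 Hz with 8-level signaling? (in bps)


Rate = 2 * B * log2(M) = 2 * 7920 * 3.0 = 47520.0

47520.0 bps


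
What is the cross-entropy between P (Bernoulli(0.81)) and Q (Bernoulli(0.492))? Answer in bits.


H(P,Q) = -p*log2(q) - (1-p)*log2(1-q). -0.81*log2(0.492) = 0.828849; -0.19*log2(0.508) = 0.185649. H(P,Q) = 0.828849 + 0.185649 = 1.0145

1.0145 bits


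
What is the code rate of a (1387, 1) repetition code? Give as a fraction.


Rate = k/n = 1/1387

1/1387


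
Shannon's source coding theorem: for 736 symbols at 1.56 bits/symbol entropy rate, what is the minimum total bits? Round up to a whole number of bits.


Minimum bits >= n * H = 736 * 1.56 = 1148.16, rounded up to a whole number of bits = 1149

1149 bits


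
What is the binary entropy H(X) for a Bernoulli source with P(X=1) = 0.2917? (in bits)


H = -p*log2(p) - (1-p)*log2(1-p). -0.2917*log2(0.2917) = 0.518480; -0.7083*log2(0.7083) = 0.352427. H = 0.518480 + 0.352427 = 0.8709

0.8709 bits


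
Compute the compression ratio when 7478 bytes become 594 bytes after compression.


Ratio = original / compressed = 7478 / 594 = 12.5892

12.5892


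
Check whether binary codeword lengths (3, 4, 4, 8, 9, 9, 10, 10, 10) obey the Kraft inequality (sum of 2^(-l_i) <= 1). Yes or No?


Kraft sum = sum(2^(-l_i)) = 0.2607, need <= 1. Result: satisfied (a binary prefix-free code with these lengths exists)

Yes


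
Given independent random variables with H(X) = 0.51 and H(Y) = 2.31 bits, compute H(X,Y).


For independent variables, H(X,Y) = H(X) + H(Y) = 0.51 + 2.31 = 2.82

2.82 bits


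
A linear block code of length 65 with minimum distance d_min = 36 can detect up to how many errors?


Detection capability = d_min - 1 = 36 - 1 = 35

35 errors


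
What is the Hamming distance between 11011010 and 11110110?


Count differing positions: . . ^ . ^ ^ . . = 3 differences

3


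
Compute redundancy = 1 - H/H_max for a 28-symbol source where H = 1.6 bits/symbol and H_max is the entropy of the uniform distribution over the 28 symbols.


H_max = log2(K) = log2(28) = 4.8074 bits/symbol. Redundancy = 1 - H/H_max = 1 - 1.6/4.8074 = 1 - 0.3328 = 0.6672

0.6672


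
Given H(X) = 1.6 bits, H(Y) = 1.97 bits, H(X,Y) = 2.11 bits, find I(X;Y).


I(X;Y) = H(X) + H(Y) - H(X,Y) = 1.6 + 1.97 - 2.11 = 1.46

1.46 bits


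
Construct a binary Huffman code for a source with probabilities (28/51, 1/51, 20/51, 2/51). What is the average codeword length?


Huffman construction (repeatedly merge the two least-probable nodes; each merge adds 1 bit to every symbol beneath it): 1/51 + 2/51 = 1/17; 1/17 + 20/51 = 23/51; 23/51 + 28/51 = 1. Resulting codeword lengths (in the order the probabilities were given): (1, 3, 2, 3). L_avg = sum(p_i * l_i) = 28/51*1 + 1/51*3 + 20/51*2 + 2/51*3 = 77/51 = 1.5098

1.5098 bits


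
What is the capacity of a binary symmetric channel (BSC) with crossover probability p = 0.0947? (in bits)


H(p) = -p*log2(p) - (1-p)*log2(1-p) = -0.0947*log2(0.0947) - 0.9053*log2(0.9053) = 0.322027 + 0.129940 = 0.452. C = 1 - H(p) = 1 - 0.452 = 0.548

0.548 bits


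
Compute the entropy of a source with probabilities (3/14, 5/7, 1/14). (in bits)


H = -sum(p_i * log2(p_i)). Terms: -(3/14)*log2(3/14) = 0.476227; -(5/7)*log2(5/7) = 0.346733; -(1/14)*log2(1/14) = 0.271954. H = 0.476227 + 0.346733 + 0.271954 = 1.0949

1.0949 bits


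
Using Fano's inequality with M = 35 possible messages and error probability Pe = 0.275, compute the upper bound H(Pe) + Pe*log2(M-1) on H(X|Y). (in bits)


H(Pe) = -Pe*log2(Pe) - (1-Pe)*log2(1-Pe) = -0.275*log2(0.275) - 0.725*log2(0.725) = 0.512187 + 0.336362 = 0.8485. Pe*log2(M-1) = 0.275*log2(34) = 1.399052. Bound = H(Pe) + Pe*log2(M-1) = 0.512187 + 0.336362 + 1.399052 = 2.2476

2.2476 bits


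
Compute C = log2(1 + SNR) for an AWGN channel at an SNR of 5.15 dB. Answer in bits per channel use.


SNR_linear = 10^(5.15/10) = 3.2734; C = log2(1 + SNR_linear) = log2(1 + 3.2734) = 2.0954

2.0954 bits/channel use


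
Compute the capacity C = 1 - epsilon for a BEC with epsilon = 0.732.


C = 1 - epsilon = 1 - 0.732 = 0.268

0.268 bits


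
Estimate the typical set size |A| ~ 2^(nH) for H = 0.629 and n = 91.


log2|A_typical| = nH = 91 * 0.629 = 57.239, so |A_typical| ~ 2^57.239 = 1.701e+17

1.701e+17


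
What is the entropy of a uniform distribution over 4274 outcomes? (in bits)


H = log2(n) = log2(4274) = 12.0614

12.0614 bits


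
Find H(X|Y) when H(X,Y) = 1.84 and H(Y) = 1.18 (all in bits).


H(X|Y) = H(X,Y) - H(Y) = 1.84 - 1.18 = 0.66

0.66 bits


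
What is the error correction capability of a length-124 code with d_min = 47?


Correction capability = floor((d-1)/2) = floor((47-1)/2) = 23

23 errors


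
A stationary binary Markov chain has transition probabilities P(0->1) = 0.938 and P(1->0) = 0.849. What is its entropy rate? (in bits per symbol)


Stationary distribution: pi_0 = p10/(p01+p10) = 0.4751, pi_1 = 0.5249. Entropy rate H' = pi_0*H(p01) + pi_1*H(p10) = 0.4751*0.3353 + 0.5249*0.6123 = 0.4807

0.4807 bits/symbol


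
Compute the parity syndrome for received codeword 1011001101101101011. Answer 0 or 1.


Syndrome = XOR of all bits = 1 XOR 0 XOR 1 XOR 1 XOR 0 XOR 0 XOR 1 XOR 1 XOR 0 XOR 1 XOR 1 XOR 0 XOR 1 XOR 1 XOR 0 XOR 1 XOR 0 XOR 1 XOR 1 = 0

0


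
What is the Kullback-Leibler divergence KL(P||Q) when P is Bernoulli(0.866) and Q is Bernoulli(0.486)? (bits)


KL = p*log2(p/q) + (1-p)*log2((1-p)/(1-q)) = 0.866*log2(0.866/0.486) + 0.134*log2(0.134/0.514) = 0.4618

0.4618 bits


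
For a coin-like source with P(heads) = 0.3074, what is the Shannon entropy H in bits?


H = -p*log2(p) - (1-p)*log2(1-p). -0.3074*log2(0.3074) = 0.523137; -0.6926*log2(0.6926) = 0.367013. H = 0.523137 + 0.367013 = 0.8901

0.8901 bits


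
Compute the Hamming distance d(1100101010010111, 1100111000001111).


Count differing positions: . . . . . ^ . . ^ . . ^ ^ . . . = 4 differences

4


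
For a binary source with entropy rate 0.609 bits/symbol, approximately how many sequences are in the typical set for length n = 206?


log2|A_typical| = nH = 206 * 0.609 = 125.454, so |A_typical| ~ 2^125.454 = 5.827e+37

5.827e+37


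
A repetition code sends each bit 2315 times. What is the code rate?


Rate = k/n = 1/2315

1/2315


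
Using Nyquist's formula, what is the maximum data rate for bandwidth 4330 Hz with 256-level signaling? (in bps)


Rate = 2 * B * log2(M) = 2 * 4330 * 8.0 = 69280.0

69280.0 bps


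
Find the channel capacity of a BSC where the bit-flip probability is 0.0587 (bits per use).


H(p) = -p*log2(p) - (1-p)*log2(1-p) = -0.0587*log2(0.0587) - 0.9413*log2(0.9413) = 0.240112 + 0.082151 = 0.3223. C = 1 - H(p) = 1 - 0.3223 = 0.6777

0.6777 bits


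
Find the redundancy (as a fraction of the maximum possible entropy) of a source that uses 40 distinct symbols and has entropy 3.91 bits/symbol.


H_max = log2(K) = log2(40) = 5.3219 bits/symbol. Redundancy = 1 - H/H_max = 1 - 3.91/5.3219 = 1 - 0.7347 = 0.2653

0.2653


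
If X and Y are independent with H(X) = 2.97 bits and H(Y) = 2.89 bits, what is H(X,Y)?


For independent variables, H(X,Y) = H(X) + H(Y) = 2.97 + 2.89 = 5.86

5.86 bits


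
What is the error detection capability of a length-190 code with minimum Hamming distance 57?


Detection capability = d_min - 1 = 57 - 1 = 56

56 errors


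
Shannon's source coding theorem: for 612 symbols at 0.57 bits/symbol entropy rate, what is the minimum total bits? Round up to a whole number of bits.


Minimum bits >= n * H = 612 * 0.57 = 348.84, rounded up to a whole number of bits = 349

349 bits


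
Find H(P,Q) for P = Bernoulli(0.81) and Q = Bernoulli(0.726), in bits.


H(P,Q) = -p*log2(q) - (1-p)*log2(1-q). -0.81*log2(0.726) = 0.374186; -0.19*log2(0.274) = 0.354873. H(P,Q) = 0.374186 + 0.354873 = 0.7291

0.7291 bits


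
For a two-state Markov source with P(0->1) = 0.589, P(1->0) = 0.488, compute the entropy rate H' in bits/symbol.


Stationary distribution: pi_0 = p10/(p01+p10) = 0.4531, pi_1 = 0.5469. Entropy rate H' = pi_0*H(p01) + pi_1*H(p10) = 0.4531*0.977 + 0.5469*0.9996 = 0.9894

0.9894 bits/symbol


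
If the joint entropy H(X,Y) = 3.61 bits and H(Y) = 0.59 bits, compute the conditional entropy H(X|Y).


H(X|Y) = H(X,Y) - H(Y) = 3.61 - 0.59 = 3.02

3.02 bits


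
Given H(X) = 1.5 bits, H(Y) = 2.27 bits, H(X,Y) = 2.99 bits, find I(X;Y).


I(X;Y) = H(X) + H(Y) - H(X,Y) = 1.5 + 2.27 - 2.99 = 0.78

0.78 bits


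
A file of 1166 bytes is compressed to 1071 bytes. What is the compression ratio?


Ratio = original / compressed = 1166 / 1071 = 1.0887

1.0887


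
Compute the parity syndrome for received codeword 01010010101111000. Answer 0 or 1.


Syndrome = XOR of all bits = 0 XOR 1 XOR 0 XOR 1 XOR 0 XOR 0 XOR 1 XOR 0 XOR 1 XOR 0 XOR 1 XOR 1 XOR 1 XOR 1 XOR 0 XOR 0 XOR 0 = 0

0


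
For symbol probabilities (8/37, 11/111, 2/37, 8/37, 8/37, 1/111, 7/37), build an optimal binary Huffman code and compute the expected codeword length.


Huffman construction (repeatedly merge the two least-probable nodes; each merge adds 1 bit to every symbol beneath it): 1/111 + 2/37 = 7/111; 7/111 + 11/111 = 6/37; 6/37 + 7/37 = 13/37; 8/37 + 8/37 = 16/37; 8/37 + 13/37 = 21/37; 16/37 + 21/37 = 1. Resulting codeword lengths (in the order the probabilities were given): (2, 4, 5, 2, 2, 5, 3). L_avg = sum(p_i * l_i) = 8/37*2 + 11/111*4 + 2/37*5 + 8/37*2 + 8/37*2 + 1/111*5 + 7/37*3 = 286/111 = 2.5766

2.5766 bits


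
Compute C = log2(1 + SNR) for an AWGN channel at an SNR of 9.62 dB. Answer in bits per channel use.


SNR_linear = 10^(9.62/10) = 9.1622; C = log2(1 + SNR_linear) = log2(1 + 9.1622) = 3.3451

3.3451 bits/channel use


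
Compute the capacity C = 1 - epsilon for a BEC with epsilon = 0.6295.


C = 1 - epsilon = 1 - 0.6295 = 0.3705

0.3705 bits


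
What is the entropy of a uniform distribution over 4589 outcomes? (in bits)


H = log2(n) = log2(4589) = 12.164

12.164 bits


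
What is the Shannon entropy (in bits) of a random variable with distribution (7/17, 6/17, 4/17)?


H = -sum(p_i * log2(p_i)). Terms: -(7/17)*log2(7/17) = 0.527103; -(6/17)*log2(6/17) = 0.530294; -(4/17)*log2(4/17) = 0.491168. H = 0.527103 + 0.530294 + 0.491168 = 1.5486

1.5486 bits


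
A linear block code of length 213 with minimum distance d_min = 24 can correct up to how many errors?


Correction capability = floor((d-1)/2) = floor((24-1)/2) = 11

11 errors


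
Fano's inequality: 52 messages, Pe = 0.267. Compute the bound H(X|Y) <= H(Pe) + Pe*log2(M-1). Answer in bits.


H(Pe) = -Pe*log2(Pe) - (1-Pe)*log2(1-Pe) = -0.267*log2(0.267) - 0.733*log2(0.733) = 0.508659 + 0.328468 = 0.8371. Pe*log2(M-1) = 0.267*log2(51) = 1.514538. Bound = H(Pe) + Pe*log2(M-1) = 0.508659 + 0.328468 + 1.514538 = 2.3517

2.3517 bits


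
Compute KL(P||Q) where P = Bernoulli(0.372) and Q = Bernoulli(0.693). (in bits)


KL = p*log2(p/q) + (1-p)*log2((1-p)/(1-q)) = 0.372*log2(0.372/0.693) + 0.628*log2(0.628/0.307) = 0.3145

0.3145 bits


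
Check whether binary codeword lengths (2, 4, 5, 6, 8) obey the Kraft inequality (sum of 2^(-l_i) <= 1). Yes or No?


Kraft sum = sum(2^(-l_i)) = 0.3633, need <= 1. Result: satisfied (a binary prefix-free code with these lengths exists)

Yes


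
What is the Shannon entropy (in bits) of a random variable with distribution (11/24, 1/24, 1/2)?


H = -sum(p_i * log2(p_i)). Terms: -(11/24)*log2(11/24) = 0.515868; -(1/24)*log2(1/24) = 0.191040; -(1/2)*log2(1/2) = 0.500000. H = 0.515868 + 0.191040 + 0.500000 = 1.2069

1.2069 bits


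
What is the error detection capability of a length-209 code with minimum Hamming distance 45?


Detection capability = d_min - 1 = 45 - 1 = 44

44 errors


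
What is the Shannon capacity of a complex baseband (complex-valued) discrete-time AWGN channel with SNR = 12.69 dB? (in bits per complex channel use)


SNR_linear = 10^(12.69/10) = 18.578; C = log2(1 + SNR_linear) = log2(1 + 18.578) = 4.2912

4.2912 bits/channel use


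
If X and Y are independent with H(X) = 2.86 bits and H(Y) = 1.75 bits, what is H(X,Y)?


For independent variables, H(X,Y) = H(X) + H(Y) = 2.86 + 1.75 = 4.61

4.61 bits


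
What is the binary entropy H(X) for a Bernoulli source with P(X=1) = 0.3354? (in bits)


H = -p*log2(p) - (1-p)*log2(1-p). -0.3354*log2(0.3354) = 0.528606; -0.6646*log2(0.6646) = 0.391743. H = 0.528606 + 0.391743 = 0.9203

0.9203 bits


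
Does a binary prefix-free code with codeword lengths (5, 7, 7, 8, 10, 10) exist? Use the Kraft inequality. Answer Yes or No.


Kraft sum = sum(2^(-l_i)) = 0.0527, need <= 1. Result: satisfied (a binary prefix-free code with these lengths exists)

Yes


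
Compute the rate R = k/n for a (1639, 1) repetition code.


Rate = k/n = 1/1639

1/1639


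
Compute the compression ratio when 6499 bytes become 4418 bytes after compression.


Ratio = original / compressed = 6499 / 4418 = 1.471

1.471


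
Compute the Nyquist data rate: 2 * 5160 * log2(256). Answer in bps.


Rate = 2 * B * log2(M) = 2 * 5160 * 8.0 = 82560.0

82560.0 bps


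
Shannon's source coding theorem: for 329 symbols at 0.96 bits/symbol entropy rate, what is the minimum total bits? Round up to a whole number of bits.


Minimum bits >= n * H = 329 * 0.96 = 315.84, rounded up to a whole number of bits = 316

316 bits


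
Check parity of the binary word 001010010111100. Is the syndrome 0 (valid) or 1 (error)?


Syndrome = XOR of all bits = 0 XOR 0 XOR 1 XOR 0 XOR 1 XOR 0 XOR 0 XOR 1 XOR 0 XOR 1 XOR 1 XOR 1 XOR 1 XOR 0 XOR 0 = 1

1


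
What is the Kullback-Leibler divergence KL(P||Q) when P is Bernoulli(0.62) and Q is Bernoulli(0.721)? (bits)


KL = p*log2(p/q) + (1-p)*log2((1-p)/(1-q)) = 0.62*log2(0.62/0.721) + 0.38*log2(0.38/0.279) = 0.0344

0.0344 bits


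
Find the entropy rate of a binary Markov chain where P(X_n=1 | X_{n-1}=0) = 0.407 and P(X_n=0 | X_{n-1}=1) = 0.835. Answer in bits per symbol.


Stationary distribution: pi_0 = p10/(p01+p10) = 0.6723, pi_1 = 0.3277. Entropy rate H' = pi_0*H(p01) + pi_1*H(p10) = 0.6723*0.9749 + 0.3277*0.6461 = 0.8672

0.8672 bits/symbol


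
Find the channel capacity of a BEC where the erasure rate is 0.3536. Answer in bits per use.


C = 1 - epsilon = 1 - 0.3536 = 0.6464

0.6464 bits


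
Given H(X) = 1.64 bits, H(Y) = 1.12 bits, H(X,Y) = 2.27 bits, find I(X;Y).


I(X;Y) = H(X) + H(Y) - H(X,Y) = 1.64 + 1.12 - 2.27 = 0.49

0.49 bits


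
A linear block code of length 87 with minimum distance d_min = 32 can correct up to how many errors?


Correction capability = floor((d-1)/2) = floor((32-1)/2) = 15

15 errors


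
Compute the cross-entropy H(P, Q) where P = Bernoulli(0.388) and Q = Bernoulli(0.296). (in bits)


H(P,Q) = -p*log2(q) - (1-p)*log2(1-q). -0.388*log2(0.296) = 0.681456; -0.612*log2(0.704) = 0.309888. H(P,Q) = 0.681456 + 0.309888 = 0.9913

0.9913 bits


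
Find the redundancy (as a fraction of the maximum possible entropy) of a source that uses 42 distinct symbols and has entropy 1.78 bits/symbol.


H_max = log2(K) = log2(42) = 5.3923 bits/symbol. Redundancy = 1 - H/H_max = 1 - 1.78/5.3923 = 1 - 0.3301 = 0.6699

0.6699


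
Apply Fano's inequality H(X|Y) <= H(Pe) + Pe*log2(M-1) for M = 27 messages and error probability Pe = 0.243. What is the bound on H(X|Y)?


H(Pe) = -Pe*log2(Pe) - (1-Pe)*log2(1-Pe) = -0.243*log2(0.243) - 0.757*log2(0.757) = 0.495956 + 0.304038 = 0.8. Pe*log2(M-1) = 0.243*log2(26) = 1.142207. Bound = H(Pe) + Pe*log2(M-1) = 0.495956 + 0.304038 + 1.142207 = 1.9422

1.9422 bits


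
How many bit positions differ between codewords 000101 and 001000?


Count differing positions: . . ^ ^ . ^ = 3 differences

3


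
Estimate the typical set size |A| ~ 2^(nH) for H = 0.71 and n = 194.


log2|A_typical| = nH = 194 * 0.71 = 137.74, so |A_typical| ~ 2^137.74 = 2.910e+41

2.910e+41


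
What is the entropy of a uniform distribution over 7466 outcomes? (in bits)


H = log2(n) = log2(7466) = 12.8661

12.8661 bits


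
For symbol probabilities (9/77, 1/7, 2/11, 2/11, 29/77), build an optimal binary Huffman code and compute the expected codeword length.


Huffman construction (repeatedly merge the two least-probable nodes; each merge adds 1 bit to every symbol beneath it): 9/77 + 1/7 = 20/77; 2/11 + 2/11 = 4/11; 20/77 + 4/11 = 48/77; 29/77 + 48/77 = 1. Resulting codeword lengths (in the order the probabilities were given): (3, 3, 3, 3, 1). L_avg = sum(p_i * l_i) = 9/77*3 + 1/7*3 + 2/11*3 + 2/11*3 + 29/77*1 = 173/77 = 2.2468

2.2468 bits


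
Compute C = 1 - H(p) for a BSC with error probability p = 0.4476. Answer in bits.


H(p) = -p*log2(p) - (1-p)*log2(1-p) = -0.4476*log2(0.4476) - 0.5524*log2(0.5524) = 0.519090 + 0.472973 = 0.9921. C = 1 - H(p) = 1 - 0.9921 = 0.0079

0.0079 bits


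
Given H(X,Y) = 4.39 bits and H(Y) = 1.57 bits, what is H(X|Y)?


H(X|Y) = H(X,Y) - H(Y) = 4.39 - 1.57 = 2.82

2.82 bits


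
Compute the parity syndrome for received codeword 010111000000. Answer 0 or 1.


Syndrome = XOR of all bits = 0 XOR 1 XOR 0 XOR 1 XOR 1 XOR 1 XOR 0 XOR 0 XOR 0 XOR 0 XOR 0 XOR 0 = 0

0


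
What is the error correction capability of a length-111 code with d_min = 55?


Correction capability = floor((d-1)/2) = floor((55-1)/2) = 27

27 errors


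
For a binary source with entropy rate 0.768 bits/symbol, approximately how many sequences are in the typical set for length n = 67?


log2|A_typical| = nH = 67 * 0.768 = 51.456, so |A_typical| ~ 2^51.456 = 3.089e+15

3.089e+15


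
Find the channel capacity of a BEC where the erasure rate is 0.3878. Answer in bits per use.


C = 1 - epsilon = 1 - 0.3878 = 0.6122

0.6122 bits


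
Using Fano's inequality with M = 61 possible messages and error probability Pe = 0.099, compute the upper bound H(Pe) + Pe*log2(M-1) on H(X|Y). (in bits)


H(Pe) = -Pe*log2(Pe) - (1-Pe)*log2(1-Pe) = -0.099*log2(0.099) - 0.901*log2(0.901) = 0.330306 + 0.135511 = 0.4658. Pe*log2(M-1) = 0.099*log2(60) = 0.584782. Bound = H(Pe) + Pe*log2(M-1) = 0.330306 + 0.135511 + 0.584782 = 1.0506

1.0506 bits


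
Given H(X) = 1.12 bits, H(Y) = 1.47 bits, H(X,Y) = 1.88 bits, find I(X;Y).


I(X;Y) = H(X) + H(Y) - H(X,Y) = 1.12 + 1.47 - 1.88 = 0.71

0.71 bits


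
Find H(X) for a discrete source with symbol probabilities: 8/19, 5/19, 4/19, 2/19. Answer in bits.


H = -sum(p_i * log2(p_i)). Terms: -(8/19)*log2(8/19) = 0.525443; -(5/19)*log2(5/19) = 0.506842; -(4/19)*log2(4/19) = 0.473248; -(2/19)*log2(2/19) = 0.341887. H = 0.525443 + 0.506842 + 0.473248 + 0.341887 = 1.8474

1.8474 bits


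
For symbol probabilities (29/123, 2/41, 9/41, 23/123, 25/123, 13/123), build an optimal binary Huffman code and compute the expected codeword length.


Huffman construction (repeatedly merge the two least-probable nodes; each merge adds 1 bit to every symbol beneath it): 2/41 + 13/123 = 19/123; 19/123 + 23/123 = 14/41; 25/123 + 9/41 = 52/123; 29/123 + 14/41 = 71/123; 52/123 + 71/123 = 1. Resulting codeword lengths (in the order the probabilities were given): (2, 4, 2, 3, 2, 4). L_avg = sum(p_i * l_i) = 29/123*2 + 2/41*4 + 9/41*2 + 23/123*3 + 25/123*2 + 13/123*4 = 307/123 = 2.4959

2.4959 bits


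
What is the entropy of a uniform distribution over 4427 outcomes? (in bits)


H = log2(n) = log2(4427) = 12.1121

12.1121 bits


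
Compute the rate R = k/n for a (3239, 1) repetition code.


Rate = k/n = 1/3239

1/3239


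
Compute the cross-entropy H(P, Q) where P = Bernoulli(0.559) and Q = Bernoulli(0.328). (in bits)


H(P,Q) = -p*log2(q) - (1-p)*log2(1-q). -0.559*log2(0.328) = 0.899002; -0.441*log2(0.672) = 0.252899. H(P,Q) = 0.899002 + 0.252899 = 1.1519

1.1519 bits


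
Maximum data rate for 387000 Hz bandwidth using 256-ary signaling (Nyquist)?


Rate = 2 * B * log2(M) = 2 * 387000 * 8.0 = 6192000.0

6192000.0 bps


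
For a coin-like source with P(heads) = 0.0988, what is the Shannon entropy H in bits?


H = -p*log2(p) - (1-p)*log2(1-p). -0.0988*log2(0.0988) = 0.329927; -0.9012*log2(0.9012) = 0.135253. H = 0.329927 + 0.135253 = 0.4652

0.4652 bits


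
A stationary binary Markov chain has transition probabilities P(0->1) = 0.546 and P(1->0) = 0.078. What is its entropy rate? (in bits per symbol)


Stationary distribution: pi_0 = p10/(p01+p10) = 0.125, pi_1 = 0.875. Entropy rate H' = pi_0*H(p01) + pi_1*H(p10) = 0.125*0.9939 + 0.875*0.3951 = 0.4699

0.4699 bits/symbol


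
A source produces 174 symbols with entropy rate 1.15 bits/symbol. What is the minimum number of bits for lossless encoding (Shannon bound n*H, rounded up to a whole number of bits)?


Minimum bits >= n * H = 174 * 1.15 = 200.1, rounded up to a whole number of bits = 201

201 bits


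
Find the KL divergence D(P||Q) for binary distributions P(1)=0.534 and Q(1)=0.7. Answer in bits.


KL = p*log2(p/q) + (1-p)*log2((1-p)/(1-q)) = 0.534*log2(0.534/0.7) + 0.466*log2(0.466/0.3) = 0.0875

0.0875 bits


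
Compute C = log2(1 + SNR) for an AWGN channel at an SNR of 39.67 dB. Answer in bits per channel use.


SNR_linear = 10^(39.67/10) = 9268.2982; C = log2(1 + SNR_linear) = log2(1 + 9268.2982) = 13.1782

13.1782 bits/channel use


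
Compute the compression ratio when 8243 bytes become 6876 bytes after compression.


Ratio = original / compressed = 8243 / 6876 = 1.1988

1.1988


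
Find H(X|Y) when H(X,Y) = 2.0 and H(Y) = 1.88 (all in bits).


H(X|Y) = H(X,Y) - H(Y) = 2.0 - 1.88 = 0.12

0.12 bits


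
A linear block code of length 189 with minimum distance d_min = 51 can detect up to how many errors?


Detection capability = d_min - 1 = 51 - 1 = 50

50 errors


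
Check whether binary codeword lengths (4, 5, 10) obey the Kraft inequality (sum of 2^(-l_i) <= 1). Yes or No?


Kraft sum = sum(2^(-l_i)) = 0.0947, need <= 1. Result: satisfied (a binary prefix-free code with these lengths exists)

Yes


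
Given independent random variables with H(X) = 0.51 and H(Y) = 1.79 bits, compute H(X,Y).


For independent variables, H(X,Y) = H(X) + H(Y) = 0.51 + 1.79 = 2.3

2.3 bits


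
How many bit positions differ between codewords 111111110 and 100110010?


Count differing positions: . ^ ^ . . ^ ^ . . = 4 differences

4


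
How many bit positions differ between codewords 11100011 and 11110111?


Count differing positions: . . . ^ . ^ . . = 2 differences

2


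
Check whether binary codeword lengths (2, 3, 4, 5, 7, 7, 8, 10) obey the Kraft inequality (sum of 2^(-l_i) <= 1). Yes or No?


Kraft sum = sum(2^(-l_i)) = 0.4893, need <= 1. Result: satisfied (a binary prefix-free code with these lengths exists)

Yes


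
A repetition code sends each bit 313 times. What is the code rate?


Rate = k/n = 1/313

1/313


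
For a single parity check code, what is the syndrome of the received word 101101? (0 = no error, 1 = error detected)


Syndrome = XOR of all bits = 1 XOR 0 XOR 1 XOR 1 XOR 0 XOR 1 = 0

0


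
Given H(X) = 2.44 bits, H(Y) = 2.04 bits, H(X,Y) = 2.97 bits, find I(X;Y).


I(X;Y) = H(X) + H(Y) - H(X,Y) = 2.44 + 2.04 - 2.97 = 1.51

1.51 bits


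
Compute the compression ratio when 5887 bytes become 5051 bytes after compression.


Ratio = original / compressed = 5887 / 5051 = 1.1655

1.1655


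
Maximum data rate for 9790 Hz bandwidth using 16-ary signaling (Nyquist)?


Rate = 2 * B * log2(M) = 2 * 9790 * 4.0 = 78320.0

78320.0 bps


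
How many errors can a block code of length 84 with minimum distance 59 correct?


Correction capability = floor((d-1)/2) = floor((59-1)/2) = 29

29 errors


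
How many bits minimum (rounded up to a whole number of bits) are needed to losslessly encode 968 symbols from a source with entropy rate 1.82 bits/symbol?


Minimum bits >= n * H = 968 * 1.82 = 1761.76, rounded up to a whole number of bits = 1762

1762 bits


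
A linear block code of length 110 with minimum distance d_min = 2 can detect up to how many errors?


Detection capability = d_min - 1 = 2 - 1 = 1

1 errors


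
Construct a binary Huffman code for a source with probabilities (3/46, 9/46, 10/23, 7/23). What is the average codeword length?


Huffman construction (repeatedly merge the two least-probable nodes; each merge adds 1 bit to every symbol beneath it): 3/46 + 9/46 = 6/23; 6/23 + 7/23 = 13/23; 10/23 + 13/23 = 1. Resulting codeword lengths (in the order the probabilities were given): (3, 3, 1, 2). L_avg = sum(p_i * l_i) = 3/46*3 + 9/46*3 + 10/23*1 + 7/23*2 = 42/23 = 1.8261

1.8261 bits


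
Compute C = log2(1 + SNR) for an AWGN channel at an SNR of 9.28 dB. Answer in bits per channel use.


SNR_linear = 10^(9.28/10) = 8.4723; C = log2(1 + SNR_linear) = log2(1 + 8.4723) = 3.2437

3.2437 bits/channel use


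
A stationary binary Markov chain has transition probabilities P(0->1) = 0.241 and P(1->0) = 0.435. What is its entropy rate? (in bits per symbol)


Stationary distribution: pi_0 = p10/(p01+p10) = 0.6435, pi_1 = 0.3565. Entropy rate H' = pi_0*H(p01) + pi_1*H(p10) = 0.6435*0.7967 + 0.3565*0.9878 = 0.8648

0.8648 bits/symbol


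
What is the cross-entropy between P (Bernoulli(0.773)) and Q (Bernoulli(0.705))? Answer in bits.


H(P,Q) = -p*log2(q) - (1-p)*log2(1-q). -0.773*log2(0.705) = 0.389828; -0.227*log2(0.295) = 0.399795. H(P,Q) = 0.389828 + 0.399795 = 0.7896

0.7896 bits


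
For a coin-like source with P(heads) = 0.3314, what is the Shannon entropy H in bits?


H = -p*log2(p) - (1-p)*log2(1-p). -0.3314*log2(0.3314) = 0.528038; -0.6686*log2(0.6686) = 0.388313. H = 0.528038 + 0.388313 = 0.9164

0.9164 bits


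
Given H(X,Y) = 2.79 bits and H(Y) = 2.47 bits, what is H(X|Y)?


H(X|Y) = H(X,Y) - H(Y) = 2.79 - 2.47 = 0.32

0.32 bits


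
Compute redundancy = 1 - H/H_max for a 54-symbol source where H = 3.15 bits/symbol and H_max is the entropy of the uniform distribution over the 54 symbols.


H_max = log2(K) = log2(54) = 5.7549 bits/symbol. Redundancy = 1 - H/H_max = 1 - 3.15/5.7549 = 1 - 0.5474 = 0.4526

0.4526


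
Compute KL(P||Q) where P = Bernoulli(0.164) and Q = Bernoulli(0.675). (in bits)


KL = p*log2(p/q) + (1-p)*log2((1-p)/(1-q)) = 0.164*log2(0.164/0.675) + 0.836*log2(0.836/0.325) = 0.8048

0.8048 bits


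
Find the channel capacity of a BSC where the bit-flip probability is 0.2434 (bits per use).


H(p) = -p*log2(p) - (1-p)*log2(1-p) = -0.2434*log2(0.2434) - 0.7566*log2(0.7566) = 0.496195 + 0.304454 = 0.8006. C = 1 - H(p) = 1 - 0.8006 = 0.1994

0.1994 bits


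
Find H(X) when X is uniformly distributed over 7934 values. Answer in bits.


H = log2(n) = log2(7934) = 12.9538

12.9538 bits


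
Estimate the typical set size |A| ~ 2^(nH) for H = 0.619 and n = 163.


log2|A_typical| = nH = 163 * 0.619 = 100.897, so |A_typical| ~ 2^100.897 = 2.361e+30

2.361e+30


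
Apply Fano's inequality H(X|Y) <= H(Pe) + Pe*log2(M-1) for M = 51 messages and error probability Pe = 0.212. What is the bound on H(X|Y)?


H(Pe) = -Pe*log2(Pe) - (1-Pe)*log2(1-Pe) = -0.212*log2(0.212) - 0.788*log2(0.788) = 0.474427 + 0.270861 = 0.7453. Pe*log2(M-1) = 0.212*log2(50) = 1.196498. Bound = H(Pe) + Pe*log2(M-1) = 0.474427 + 0.270861 + 1.196498 = 1.9418

1.9418 bits


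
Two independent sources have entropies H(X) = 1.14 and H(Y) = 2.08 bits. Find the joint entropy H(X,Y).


For independent variables, H(X,Y) = H(X) + H(Y) = 1.14 + 2.08 = 3.22

3.22 bits


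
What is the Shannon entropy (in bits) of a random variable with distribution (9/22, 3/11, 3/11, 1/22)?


H = -sum(p_i * log2(p_i)). Terms: -(9/22)*log2(9/22) = 0.527525; -(3/11)*log2(3/11) = 0.511219; -(3/11)*log2(3/11) = 0.511219; -(1/22)*log2(1/22) = 0.202701. H = 0.527525 + 0.511219 + 0.511219 + 0.202701 = 1.7527

1.7527 bits


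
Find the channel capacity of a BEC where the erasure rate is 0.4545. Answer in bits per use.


C = 1 - epsilon = 1 - 0.4545 = 0.5455

0.5455 bits


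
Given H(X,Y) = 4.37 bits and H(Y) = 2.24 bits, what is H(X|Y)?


H(X|Y) = H(X,Y) - H(Y) = 4.37 - 2.24 = 2.13

2.13 bits


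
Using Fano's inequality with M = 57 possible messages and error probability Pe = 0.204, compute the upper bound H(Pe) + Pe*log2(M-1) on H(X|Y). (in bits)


H(Pe) = -Pe*log2(Pe) - (1-Pe)*log2(1-Pe) = -0.204*log2(0.204) - 0.796*log2(0.796) = 0.467845 + 0.262011 = 0.7299. Pe*log2(M-1) = 0.204*log2(56) = 1.184700. Bound = H(Pe) + Pe*log2(M-1) = 0.467845 + 0.262011 + 1.184700 = 1.9146

1.9146 bits


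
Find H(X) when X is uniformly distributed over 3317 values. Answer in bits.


H = log2(n) = log2(3317) = 11.6957

11.6957 bits


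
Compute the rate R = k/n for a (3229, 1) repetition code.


Rate = k/n = 1/3229

1/3229


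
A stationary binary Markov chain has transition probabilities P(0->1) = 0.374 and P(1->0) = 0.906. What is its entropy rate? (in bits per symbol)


Stationary distribution: pi_0 = p10/(p01+p10) = 0.7078, pi_1 = 0.2922. Entropy rate H' = pi_0*H(p01) + pi_1*H(p10) = 0.7078*0.9537 + 0.2922*0.4497 = 0.8064

0.8064 bits/symbol


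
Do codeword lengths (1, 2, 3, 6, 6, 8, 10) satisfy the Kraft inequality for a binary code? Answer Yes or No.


Kraft sum = sum(2^(-l_i)) = 0.9111, need <= 1. Result: satisfied (a binary prefix-free code with these lengths exists)

Yes


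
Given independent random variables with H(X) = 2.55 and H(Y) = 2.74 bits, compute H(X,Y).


For independent variables, H(X,Y) = H(X) + H(Y) = 2.55 + 2.74 = 5.29

5.29 bits


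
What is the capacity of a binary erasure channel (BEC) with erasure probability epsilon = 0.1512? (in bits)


C = 1 - epsilon = 1 - 0.1512 = 0.8488

0.8488 bits


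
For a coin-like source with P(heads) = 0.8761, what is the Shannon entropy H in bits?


H = -p*log2(p) - (1-p)*log2(1-p). -0.8761*log2(0.8761) = 0.167188; -0.1239*log2(0.1239) = 0.373280. H = 0.167188 + 0.373280 = 0.5405

0.5405 bits


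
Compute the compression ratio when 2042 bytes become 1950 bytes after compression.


Ratio = original / compressed = 2042 / 1950 = 1.0472

1.0472


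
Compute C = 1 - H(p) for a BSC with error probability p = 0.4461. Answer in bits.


H(p) = -p*log2(p) - (1-p)*log2(1-p) = -0.4461*log2(0.4461) - 0.5539*log2(0.5539) = 0.519511 + 0.472090 = 0.9916. C = 1 - H(p) = 1 - 0.9916 = 0.0084

0.0084 bits


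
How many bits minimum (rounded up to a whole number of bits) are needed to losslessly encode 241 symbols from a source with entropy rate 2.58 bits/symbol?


Minimum bits >= n * H = 241 * 2.58 = 621.78, rounded up to a whole number of bits = 622

622 bits


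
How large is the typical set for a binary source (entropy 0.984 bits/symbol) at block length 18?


log2|A_typical| = nH = 18 * 0.984 = 17.712, so |A_typical| ~ 2^17.712 = 2.147e+05

2.147e+05
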